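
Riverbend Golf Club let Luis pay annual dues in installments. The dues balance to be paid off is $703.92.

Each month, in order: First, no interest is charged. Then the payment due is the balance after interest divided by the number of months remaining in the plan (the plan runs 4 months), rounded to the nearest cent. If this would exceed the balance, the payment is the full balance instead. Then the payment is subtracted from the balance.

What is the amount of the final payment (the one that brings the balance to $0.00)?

Month 1: $703.92 − $175.98 → $527.94
Month 2: $527.94 − $175.98 → $351.96
Month 3: $351.96 − $175.98 → $175.98
Month 4: $175.98 − $175.98 → $0.00

$175.98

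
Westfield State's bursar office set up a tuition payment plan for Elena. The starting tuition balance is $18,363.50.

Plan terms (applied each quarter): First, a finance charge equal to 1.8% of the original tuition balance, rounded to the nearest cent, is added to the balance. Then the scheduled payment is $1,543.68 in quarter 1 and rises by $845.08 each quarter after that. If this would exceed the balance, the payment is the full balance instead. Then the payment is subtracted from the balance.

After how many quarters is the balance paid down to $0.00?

Quarter 1: opening $18,363.50; interest $330.54 → $18,694.04; payment $1,543.68; balance $17,150.36
Quarter 2: opening $17,150.36; interest $330.54 → $17,480.90; payment $2,388.76; balance $15,092.14
Quarter 3: opening $15,092.14; interest $330.54 → $15,422.68; payment $3,233.84; balance $12,188.84
Quarter 4: opening $12,188.84; interest $330.54 → $12,519.38; payment $4,078.92; balance $8,440.46
Quarter 5: opening $8,440.46; interest $330.54 → $8,771.00; payment $4,924.00; balance $3,847.00
Quarter 6: opening $3,847.00; interest $330.54 → $4,177.54; payment $4,177.54; balance $0.00
Balance reaches $0.00 in quarter 6.

6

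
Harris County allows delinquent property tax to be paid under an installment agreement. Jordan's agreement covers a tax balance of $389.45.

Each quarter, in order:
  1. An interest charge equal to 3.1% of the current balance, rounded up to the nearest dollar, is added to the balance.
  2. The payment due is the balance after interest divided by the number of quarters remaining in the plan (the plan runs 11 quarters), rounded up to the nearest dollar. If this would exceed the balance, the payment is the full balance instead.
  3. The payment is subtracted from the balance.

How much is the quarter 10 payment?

$49.00

Quarter 1: $389.45 +$13.00 interest = $402.45; pay $37.00 → $365.45
Quarter 2: $365.45 +$12.00 interest = $377.45; pay $38.00 → $339.45
Quarter 3: $339.45 +$11.00 interest = $350.45; pay $39.00 → $311.45
Quarter 4: $311.45 +$10.00 interest = $321.45; pay $41.00 → $280.45
Quarter 5: $280.45 +$9.00 interest = $289.45; pay $42.00 → $247.45
Quarter 6: $247.45 +$8.00 interest = $255.45; pay $43.00 → $212.45
Quarter 7: $212.45 +$7.00 interest = $219.45; pay $44.00 → $175.45
Quarter 8: $175.45 +$6.00 interest = $181.45; pay $46.00 → $135.45
Quarter 9: $135.45 +$5.00 interest = $140.45; pay $47.00 → $93.45
Quarter 10: $93.45 +$3.00 interest = $96.45; pay $49.00 → $47.45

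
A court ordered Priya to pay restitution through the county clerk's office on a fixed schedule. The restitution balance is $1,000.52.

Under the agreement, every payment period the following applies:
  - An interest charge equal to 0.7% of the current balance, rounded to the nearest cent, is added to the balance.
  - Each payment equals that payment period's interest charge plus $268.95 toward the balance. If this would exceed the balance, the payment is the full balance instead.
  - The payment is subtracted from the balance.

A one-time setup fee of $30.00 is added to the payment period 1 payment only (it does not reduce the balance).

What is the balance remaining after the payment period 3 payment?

Payment period 1: opening $1,000.52; interest $7.00 → $1,007.52; payment $275.95 (+ $30.00 fee); balance $731.57
Payment period 2: opening $731.57; interest $5.12 → $736.69; payment $274.07; balance $462.62
Payment period 3: opening $462.62; interest $3.24 → $465.86; payment $272.19; balance $193.67

$193.67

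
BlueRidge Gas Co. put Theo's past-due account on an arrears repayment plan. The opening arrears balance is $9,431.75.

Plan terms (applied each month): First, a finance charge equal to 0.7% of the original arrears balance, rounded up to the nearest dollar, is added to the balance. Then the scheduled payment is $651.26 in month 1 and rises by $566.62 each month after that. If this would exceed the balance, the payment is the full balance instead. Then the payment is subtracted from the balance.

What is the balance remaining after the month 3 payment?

$5,979.11

# | Opening | Interest | Payment | End bal
1 | $9,431.75 | $67.00 | $651.26 | $8,847.49
2 | $8,847.49 | $67.00 | $1,217.88 | $7,696.61
3 | $7,696.61 | $67.00 | $1,784.50 | $5,979.11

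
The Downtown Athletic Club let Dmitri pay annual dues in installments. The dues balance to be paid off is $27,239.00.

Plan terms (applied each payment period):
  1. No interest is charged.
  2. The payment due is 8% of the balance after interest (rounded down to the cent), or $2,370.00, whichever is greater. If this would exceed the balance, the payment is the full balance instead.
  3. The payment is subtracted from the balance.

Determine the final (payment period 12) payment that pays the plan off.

Payment period 1: $27,239.00 − $2,370.00 → $24,869.00
Payment period 2: $24,869.00 − $2,370.00 → $22,499.00
Payment period 3: $22,499.00 − $2,370.00 → $20,129.00
Payment period 4: $20,129.00 − $2,370.00 → $17,759.00
Payment period 5: $17,759.00 − $2,370.00 → $15,389.00
Payment period 6: $15,389.00 − $2,370.00 → $13,019.00
Payment period 7: $13,019.00 − $2,370.00 → $10,649.00
Payment period 8: $10,649.00 − $2,370.00 → $8,279.00
Payment period 9: $8,279.00 − $2,370.00 → $5,909.00
Payment period 10: $5,909.00 − $2,370.00 → $3,539.00
Payment period 11: $3,539.00 − $2,370.00 → $1,169.00
Payment period 12: $1,169.00 − $1,169.00 → $0.00

$1,169.00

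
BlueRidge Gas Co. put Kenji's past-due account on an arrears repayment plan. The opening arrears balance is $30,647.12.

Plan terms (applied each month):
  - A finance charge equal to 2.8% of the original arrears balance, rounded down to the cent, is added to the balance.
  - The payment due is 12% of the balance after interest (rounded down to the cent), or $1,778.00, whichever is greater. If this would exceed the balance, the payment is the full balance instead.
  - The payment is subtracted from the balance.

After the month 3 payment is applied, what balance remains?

Month 1: $30,647.12 +$858.11 interest = $31,505.23; pay $3,780.62 → $27,724.61
Month 2: $27,724.61 +$858.11 interest = $28,582.72; pay $3,429.92 → $25,152.80
Month 3: $25,152.80 +$858.11 interest = $26,010.91; pay $3,121.30 → $22,889.61

$22,889.61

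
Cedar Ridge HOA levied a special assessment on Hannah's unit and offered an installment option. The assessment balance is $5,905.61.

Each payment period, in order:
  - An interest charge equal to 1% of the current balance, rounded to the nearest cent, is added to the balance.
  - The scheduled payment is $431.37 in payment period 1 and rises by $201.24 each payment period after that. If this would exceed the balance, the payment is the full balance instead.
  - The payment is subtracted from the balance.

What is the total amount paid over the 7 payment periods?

Payment period 1: opening $5,905.61; interest $59.06 → $5,964.67; payment $431.37; balance $5,533.30
Payment period 2: opening $5,533.30; interest $55.33 → $5,588.63; payment $632.61; balance $4,956.02
Payment period 3: opening $4,956.02; interest $49.56 → $5,005.58; payment $833.85; balance $4,171.73
Payment period 4: opening $4,171.73; interest $41.72 → $4,213.45; payment $1,035.09; balance $3,178.36
Payment period 5: opening $3,178.36; interest $31.78 → $3,210.14; payment $1,236.33; balance $1,973.81
Payment period 6: opening $1,973.81; interest $19.74 → $1,993.55; payment $1,437.57; balance $555.98
Payment period 7: opening $555.98; interest $5.56 → $561.54; payment $561.54; balance $0.00
Total paid: $6,168.36

$6,168.36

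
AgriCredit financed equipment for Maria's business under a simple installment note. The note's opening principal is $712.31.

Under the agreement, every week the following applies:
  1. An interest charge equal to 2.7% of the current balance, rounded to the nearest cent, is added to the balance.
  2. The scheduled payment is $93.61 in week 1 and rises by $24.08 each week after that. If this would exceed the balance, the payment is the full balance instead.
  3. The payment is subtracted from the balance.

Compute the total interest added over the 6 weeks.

$70.89

Week 1: opening $712.31; interest $19.23 → $731.54; payment $93.61; balance $637.93
Week 2: opening $637.93; interest $17.22 → $655.15; payment $117.69; balance $537.46
Week 3: opening $537.46; interest $14.51 → $551.97; payment $141.77; balance $410.20
Week 4: opening $410.20; interest $11.08 → $421.28; payment $165.85; balance $255.43
Week 5: opening $255.43; interest $6.90 → $262.33; payment $189.93; balance $72.40
Week 6: opening $72.40; interest $1.95 → $74.35; payment $74.35; balance $0.00
Total interest: $19.23 + $17.22 + $14.51 + $11.08 + $6.90 + $1.95 = $70.89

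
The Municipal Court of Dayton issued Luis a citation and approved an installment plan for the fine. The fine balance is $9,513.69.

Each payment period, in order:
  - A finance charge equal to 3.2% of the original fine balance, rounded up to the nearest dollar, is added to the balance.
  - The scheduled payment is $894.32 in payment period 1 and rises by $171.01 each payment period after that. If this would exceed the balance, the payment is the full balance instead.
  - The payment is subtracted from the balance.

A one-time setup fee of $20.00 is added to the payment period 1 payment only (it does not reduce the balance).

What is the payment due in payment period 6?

Payment period 1: $9,513.69 +$305.00 interest = $9,818.69; pay $894.32 (+ $20.00 fee) → $8,924.37
Payment period 2: $8,924.37 +$305.00 interest = $9,229.37; pay $1,065.33 → $8,164.04
Payment period 3: $8,164.04 +$305.00 interest = $8,469.04; pay $1,236.34 → $7,232.70
Payment period 4: $7,232.70 +$305.00 interest = $7,537.70; pay $1,407.35 → $6,130.35
Payment period 5: $6,130.35 +$305.00 interest = $6,435.35; pay $1,578.36 → $4,856.99
Payment period 6: $4,856.99 +$305.00 interest = $5,161.99; pay $1,749.37 → $3,412.62

$1,749.37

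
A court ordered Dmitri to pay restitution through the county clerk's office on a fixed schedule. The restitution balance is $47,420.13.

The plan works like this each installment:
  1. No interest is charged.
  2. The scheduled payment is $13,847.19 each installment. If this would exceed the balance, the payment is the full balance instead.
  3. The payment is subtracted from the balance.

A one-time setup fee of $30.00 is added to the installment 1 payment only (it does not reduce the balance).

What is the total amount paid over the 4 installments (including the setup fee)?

$47,450.13

# | Opening | Payment | Fee | End bal
1 | $47,420.13 | $13,847.19 | $30.00 | $33,572.94
2 | $33,572.94 | $13,847.19 | — | $19,725.75
3 | $19,725.75 | $13,847.19 | — | $5,878.56
4 | $5,878.56 | $5,878.56 | — | $0.00
Total paid: $47,450.13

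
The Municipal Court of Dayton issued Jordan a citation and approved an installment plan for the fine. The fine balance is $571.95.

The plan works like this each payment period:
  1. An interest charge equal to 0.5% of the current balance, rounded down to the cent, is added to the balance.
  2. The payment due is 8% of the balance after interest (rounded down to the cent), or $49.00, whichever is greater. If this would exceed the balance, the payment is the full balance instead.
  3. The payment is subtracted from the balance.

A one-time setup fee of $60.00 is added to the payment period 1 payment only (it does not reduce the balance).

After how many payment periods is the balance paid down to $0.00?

Payment period 1: opening $571.95; interest $2.85 → $574.80; payment $49.00 (+ $60.00 fee); balance $525.80
Payment period 2: opening $525.80; interest $2.62 → $528.42; payment $49.00; balance $479.42
Payment period 3: opening $479.42; interest $2.39 → $481.81; payment $49.00; balance $432.81
Payment period 4: opening $432.81; interest $2.16 → $434.97; payment $49.00; balance $385.97
Payment period 5: opening $385.97; interest $1.92 → $387.89; payment $49.00; balance $338.89
Payment period 6: opening $338.89; interest $1.69 → $340.58; payment $49.00; balance $291.58
Payment period 7: opening $291.58; interest $1.45 → $293.03; payment $49.00; balance $244.03
Payment period 8: opening $244.03; interest $1.22 → $245.25; payment $49.00; balance $196.25
Payment period 9: opening $196.25; interest $0.98 → $197.23; payment $49.00; balance $148.23
Payment period 10: opening $148.23; interest $0.74 → $148.97; payment $49.00; balance $99.97
Payment period 11: opening $99.97; interest $0.49 → $100.46; payment $49.00; balance $51.46
Payment period 12: opening $51.46; interest $0.25 → $51.71; payment $49.00; balance $2.71
Payment period 13: opening $2.71; interest $0.01 → $2.72; payment $2.72; balance $0.00
Balance reaches $0.00 in payment period 13.

13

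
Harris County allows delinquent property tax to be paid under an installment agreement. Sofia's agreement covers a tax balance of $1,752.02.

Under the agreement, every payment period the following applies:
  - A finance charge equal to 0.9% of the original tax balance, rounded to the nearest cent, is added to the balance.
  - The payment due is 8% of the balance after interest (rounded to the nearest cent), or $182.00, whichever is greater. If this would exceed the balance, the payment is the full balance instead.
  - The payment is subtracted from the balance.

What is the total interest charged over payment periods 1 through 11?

$173.47

Payment period 1: $1,752.02 +$15.77 interest = $1,767.79; pay $182.00 → $1,585.79
Payment period 2: $1,585.79 +$15.77 interest = $1,601.56; pay $182.00 → $1,419.56
Payment period 3: $1,419.56 +$15.77 interest = $1,435.33; pay $182.00 → $1,253.33
Payment period 4: $1,253.33 +$15.77 interest = $1,269.10; pay $182.00 → $1,087.10
Payment period 5: $1,087.10 +$15.77 interest = $1,102.87; pay $182.00 → $920.87
Payment period 6: $920.87 +$15.77 interest = $936.64; pay $182.00 → $754.64
Payment period 7: $754.64 +$15.77 interest = $770.41; pay $182.00 → $588.41
Payment period 8: $588.41 +$15.77 interest = $604.18; pay $182.00 → $422.18
Payment period 9: $422.18 +$15.77 interest = $437.95; pay $182.00 → $255.95
Payment period 10: $255.95 +$15.77 interest = $271.72; pay $182.00 → $89.72
Payment period 11: $89.72 +$15.77 interest = $105.49; pay $105.49 → $0.00
Total interest: $15.77 + $15.77 + $15.77 + $15.77 + $15.77 + $15.77 + $15.77 + $15.77 + $15.77 + $15.77 + $15.77 = $173.47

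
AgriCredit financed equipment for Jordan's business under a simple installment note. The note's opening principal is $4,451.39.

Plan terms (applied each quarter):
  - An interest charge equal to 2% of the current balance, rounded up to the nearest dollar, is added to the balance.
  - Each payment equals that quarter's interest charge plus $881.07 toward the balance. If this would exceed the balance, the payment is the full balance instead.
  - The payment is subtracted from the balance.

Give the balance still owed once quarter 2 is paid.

$2,689.25

Quarter 1: $4,451.39 +$90.00 interest = $4,541.39; pay $971.07 → $3,570.32
Quarter 2: $3,570.32 +$72.00 interest = $3,642.32; pay $953.07 → $2,689.25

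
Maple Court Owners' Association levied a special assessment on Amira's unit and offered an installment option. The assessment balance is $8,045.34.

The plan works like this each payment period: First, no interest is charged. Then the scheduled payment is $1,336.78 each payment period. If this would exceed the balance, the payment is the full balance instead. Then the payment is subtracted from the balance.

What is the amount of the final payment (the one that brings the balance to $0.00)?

$24.66

Payment period 1: $8,045.34 − $1,336.78 → $6,708.56
Payment period 2: $6,708.56 − $1,336.78 → $5,371.78
Payment period 3: $5,371.78 − $1,336.78 → $4,035.00
Payment period 4: $4,035.00 − $1,336.78 → $2,698.22
Payment period 5: $2,698.22 − $1,336.78 → $1,361.44
Payment period 6: $1,361.44 − $1,336.78 → $24.66
Payment period 7: $24.66 − $24.66 → $0.00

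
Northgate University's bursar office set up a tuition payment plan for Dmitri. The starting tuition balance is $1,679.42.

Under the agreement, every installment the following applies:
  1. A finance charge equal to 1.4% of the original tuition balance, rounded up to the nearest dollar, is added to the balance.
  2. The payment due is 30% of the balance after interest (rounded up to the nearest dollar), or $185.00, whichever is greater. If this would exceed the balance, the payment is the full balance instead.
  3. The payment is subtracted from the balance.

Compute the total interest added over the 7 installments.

Installment 1: opening $1,679.42; interest $24.00 → $1,703.42; payment $512.00; balance $1,191.42
Installment 2: opening $1,191.42; interest $24.00 → $1,215.42; payment $365.00; balance $850.42
Installment 3: opening $850.42; interest $24.00 → $874.42; payment $263.00; balance $611.42
Installment 4: opening $611.42; interest $24.00 → $635.42; payment $191.00; balance $444.42
Installment 5: opening $444.42; interest $24.00 → $468.42; payment $185.00; balance $283.42
Installment 6: opening $283.42; interest $24.00 → $307.42; payment $185.00; balance $122.42
Installment 7: opening $122.42; interest $24.00 → $146.42; payment $146.42; balance $0.00
Total interest: $24.00 + $24.00 + $24.00 + $24.00 + $24.00 + $24.00 + $24.00 = $168.00

$168.00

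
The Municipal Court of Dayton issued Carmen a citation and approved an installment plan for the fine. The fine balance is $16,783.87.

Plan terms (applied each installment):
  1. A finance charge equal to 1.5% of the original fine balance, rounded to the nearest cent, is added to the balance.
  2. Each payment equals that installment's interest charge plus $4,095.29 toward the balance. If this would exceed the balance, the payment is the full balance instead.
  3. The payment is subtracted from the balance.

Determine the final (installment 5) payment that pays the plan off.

$654.47

Installment 1: opening $16,783.87; interest $251.76 → $17,035.63; payment $4,347.05; balance $12,688.58
Installment 2: opening $12,688.58; interest $251.76 → $12,940.34; payment $4,347.05; balance $8,593.29
Installment 3: opening $8,593.29; interest $251.76 → $8,845.05; payment $4,347.05; balance $4,498.00
Installment 4: opening $4,498.00; interest $251.76 → $4,749.76; payment $4,347.05; balance $402.71
Installment 5: opening $402.71; interest $251.76 → $654.47; payment $654.47; balance $0.00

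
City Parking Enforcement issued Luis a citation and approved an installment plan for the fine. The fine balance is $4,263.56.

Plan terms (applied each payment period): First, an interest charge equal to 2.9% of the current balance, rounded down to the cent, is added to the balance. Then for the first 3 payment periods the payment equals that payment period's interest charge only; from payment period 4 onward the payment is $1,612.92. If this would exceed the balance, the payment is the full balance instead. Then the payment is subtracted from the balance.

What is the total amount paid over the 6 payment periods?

# | Opening | Interest | Payment | End bal
1 | $4,263.56 | $123.64 | $123.64 | $4,263.56
2 | $4,263.56 | $123.64 | $123.64 | $4,263.56
3 | $4,263.56 | $123.64 | $123.64 | $4,263.56
4 | $4,263.56 | $123.64 | $1,612.92 | $2,774.28
5 | $2,774.28 | $80.45 | $1,612.92 | $1,241.81
6 | $1,241.81 | $36.01 | $1,277.82 | $0.00
Total paid: $4,874.58

$4,874.58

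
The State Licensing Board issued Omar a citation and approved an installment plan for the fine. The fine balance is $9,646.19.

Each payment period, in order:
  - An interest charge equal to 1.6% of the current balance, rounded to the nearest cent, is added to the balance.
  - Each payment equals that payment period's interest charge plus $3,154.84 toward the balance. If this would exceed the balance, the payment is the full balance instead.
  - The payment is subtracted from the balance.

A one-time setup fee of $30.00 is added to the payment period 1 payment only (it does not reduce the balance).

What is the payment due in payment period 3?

Payment period 1: opening $9,646.19; interest $154.34 → $9,800.53; payment $3,309.18 (+ $30.00 fee); balance $6,491.35
Payment period 2: opening $6,491.35; interest $103.86 → $6,595.21; payment $3,258.70; balance $3,336.51
Payment period 3: opening $3,336.51; interest $53.38 → $3,389.89; payment $3,208.22; balance $181.67

$3,208.22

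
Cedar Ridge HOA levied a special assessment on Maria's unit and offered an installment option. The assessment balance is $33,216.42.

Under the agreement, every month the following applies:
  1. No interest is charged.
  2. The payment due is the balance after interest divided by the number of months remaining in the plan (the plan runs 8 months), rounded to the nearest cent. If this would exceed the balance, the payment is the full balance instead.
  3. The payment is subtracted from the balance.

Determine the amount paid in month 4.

$4,152.05

Month 1: $33,216.42 − $4,152.05 → $29,064.37
Month 2: $29,064.37 − $4,152.05 → $24,912.32
Month 3: $24,912.32 − $4,152.05 → $20,760.27
Month 4: $20,760.27 − $4,152.05 → $16,608.22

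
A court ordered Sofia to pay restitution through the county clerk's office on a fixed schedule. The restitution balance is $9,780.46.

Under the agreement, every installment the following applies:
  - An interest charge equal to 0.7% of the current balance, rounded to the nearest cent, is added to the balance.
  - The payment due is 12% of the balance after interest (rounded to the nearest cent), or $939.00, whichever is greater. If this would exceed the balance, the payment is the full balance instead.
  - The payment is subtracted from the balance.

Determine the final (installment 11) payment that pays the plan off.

$425.49

Installment 1: opening $9,780.46; interest $68.46 → $9,848.92; payment $1,181.87; balance $8,667.05
Installment 2: opening $8,667.05; interest $60.67 → $8,727.72; payment $1,047.33; balance $7,680.39
Installment 3: opening $7,680.39; interest $53.76 → $7,734.15; payment $939.00; balance $6,795.15
Installment 4: opening $6,795.15; interest $47.57 → $6,842.72; payment $939.00; balance $5,903.72
Installment 5: opening $5,903.72; interest $41.33 → $5,945.05; payment $939.00; balance $5,006.05
Installment 6: opening $5,006.05; interest $35.04 → $5,041.09; payment $939.00; balance $4,102.09
Installment 7: opening $4,102.09; interest $28.71 → $4,130.80; payment $939.00; balance $3,191.80
Installment 8: opening $3,191.80; interest $22.34 → $3,214.14; payment $939.00; balance $2,275.14
Installment 9: opening $2,275.14; interest $15.93 → $2,291.07; payment $939.00; balance $1,352.07
Installment 10: opening $1,352.07; interest $9.46 → $1,361.53; payment $939.00; balance $422.53
Installment 11: opening $422.53; interest $2.96 → $425.49; payment $425.49; balance $0.00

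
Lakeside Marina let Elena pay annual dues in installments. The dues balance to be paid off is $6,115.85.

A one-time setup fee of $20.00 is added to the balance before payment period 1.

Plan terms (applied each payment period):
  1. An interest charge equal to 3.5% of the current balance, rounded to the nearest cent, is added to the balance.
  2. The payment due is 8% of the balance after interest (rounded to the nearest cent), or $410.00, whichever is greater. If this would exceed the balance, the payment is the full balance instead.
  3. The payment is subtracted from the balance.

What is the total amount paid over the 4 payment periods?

Payment period 1: $6,135.85 +$214.75 interest = $6,350.60; pay $508.05 → $5,842.55
Payment period 2: $5,842.55 +$204.49 interest = $6,047.04; pay $483.76 → $5,563.28
Payment period 3: $5,563.28 +$194.71 interest = $5,757.99; pay $460.64 → $5,297.35
Payment period 4: $5,297.35 +$185.41 interest = $5,482.76; pay $438.62 → $5,044.14
Total paid: $1,891.07

$1,891.07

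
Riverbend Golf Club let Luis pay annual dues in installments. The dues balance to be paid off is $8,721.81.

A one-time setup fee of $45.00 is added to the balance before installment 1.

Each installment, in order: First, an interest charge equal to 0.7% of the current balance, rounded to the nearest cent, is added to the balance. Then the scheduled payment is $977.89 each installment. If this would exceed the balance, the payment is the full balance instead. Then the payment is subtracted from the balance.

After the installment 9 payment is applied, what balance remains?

Installment 1: $8,766.81 +$61.37 interest = $8,828.18; pay $977.89 → $7,850.29
Installment 2: $7,850.29 +$54.95 interest = $7,905.24; pay $977.89 → $6,927.35
Installment 3: $6,927.35 +$48.49 interest = $6,975.84; pay $977.89 → $5,997.95
Installment 4: $5,997.95 +$41.99 interest = $6,039.94; pay $977.89 → $5,062.05
Installment 5: $5,062.05 +$35.43 interest = $5,097.48; pay $977.89 → $4,119.59
Installment 6: $4,119.59 +$28.84 interest = $4,148.43; pay $977.89 → $3,170.54
Installment 7: $3,170.54 +$22.19 interest = $3,192.73; pay $977.89 → $2,214.84
Installment 8: $2,214.84 +$15.50 interest = $2,230.34; pay $977.89 → $1,252.45
Installment 9: $1,252.45 +$8.77 interest = $1,261.22; pay $977.89 → $283.33

$283.33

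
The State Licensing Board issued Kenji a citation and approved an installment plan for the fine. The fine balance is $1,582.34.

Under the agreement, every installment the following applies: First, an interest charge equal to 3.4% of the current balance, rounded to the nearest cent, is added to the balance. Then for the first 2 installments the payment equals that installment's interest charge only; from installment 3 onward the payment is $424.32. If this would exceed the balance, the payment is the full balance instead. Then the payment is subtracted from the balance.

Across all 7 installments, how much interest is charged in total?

$246.27

# | Opening | Interest | Payment | End bal
1 | $1,582.34 | $53.80 | $53.80 | $1,582.34
2 | $1,582.34 | $53.80 | $53.80 | $1,582.34
3 | $1,582.34 | $53.80 | $424.32 | $1,211.82
4 | $1,211.82 | $41.20 | $424.32 | $828.70
5 | $828.70 | $28.18 | $424.32 | $432.56
6 | $432.56 | $14.71 | $424.32 | $22.95
7 | $22.95 | $0.78 | $23.73 | $0.00
Total interest: $53.80 + $53.80 + $53.80 + $41.20 + $28.18 + $14.71 + $0.78 = $246.27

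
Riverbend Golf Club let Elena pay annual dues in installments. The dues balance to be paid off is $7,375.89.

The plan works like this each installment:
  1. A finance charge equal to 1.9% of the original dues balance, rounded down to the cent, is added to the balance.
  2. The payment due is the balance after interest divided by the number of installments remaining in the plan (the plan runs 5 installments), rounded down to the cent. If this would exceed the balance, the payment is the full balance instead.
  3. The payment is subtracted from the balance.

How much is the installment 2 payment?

$1,538.24

Installment 1: opening $7,375.89; interest $140.14 → $7,516.03; payment $1,503.20; balance $6,012.83
Installment 2: opening $6,012.83; interest $140.14 → $6,152.97; payment $1,538.24; balance $4,614.73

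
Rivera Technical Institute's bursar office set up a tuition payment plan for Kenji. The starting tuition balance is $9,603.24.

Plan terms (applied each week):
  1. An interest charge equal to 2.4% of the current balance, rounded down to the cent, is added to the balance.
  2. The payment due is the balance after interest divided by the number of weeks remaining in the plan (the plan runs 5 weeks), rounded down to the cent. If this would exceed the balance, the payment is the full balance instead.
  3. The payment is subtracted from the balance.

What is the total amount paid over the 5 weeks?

$10,317.17

Week 1: $9,603.24 +$230.47 interest = $9,833.71; pay $1,966.74 → $7,866.97
Week 2: $7,866.97 +$188.80 interest = $8,055.77; pay $2,013.94 → $6,041.83
Week 3: $6,041.83 +$145.00 interest = $6,186.83; pay $2,062.27 → $4,124.56
Week 4: $4,124.56 +$98.98 interest = $4,223.54; pay $2,111.77 → $2,111.77
Week 5: $2,111.77 +$50.68 interest = $2,162.45; pay $2,162.45 → $0.00
Total paid: $10,317.17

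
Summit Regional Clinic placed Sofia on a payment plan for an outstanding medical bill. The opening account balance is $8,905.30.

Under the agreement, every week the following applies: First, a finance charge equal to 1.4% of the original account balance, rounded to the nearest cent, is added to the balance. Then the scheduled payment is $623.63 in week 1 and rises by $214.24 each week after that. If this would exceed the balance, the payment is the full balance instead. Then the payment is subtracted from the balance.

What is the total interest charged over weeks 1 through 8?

$997.36

Week 1: $8,905.30 +$124.67 interest = $9,029.97; pay $623.63 → $8,406.34
Week 2: $8,406.34 +$124.67 interest = $8,531.01; pay $837.87 → $7,693.14
Week 3: $7,693.14 +$124.67 interest = $7,817.81; pay $1,052.11 → $6,765.70
Week 4: $6,765.70 +$124.67 interest = $6,890.37; pay $1,266.35 → $5,624.02
Week 5: $5,624.02 +$124.67 interest = $5,748.69; pay $1,480.59 → $4,268.10
Week 6: $4,268.10 +$124.67 interest = $4,392.77; pay $1,694.83 → $2,697.94
Week 7: $2,697.94 +$124.67 interest = $2,822.61; pay $1,909.07 → $913.54
Week 8: $913.54 +$124.67 interest = $1,038.21; pay $1,038.21 → $0.00
Total interest: $124.67 + $124.67 + $124.67 + $124.67 + $124.67 + $124.67 + $124.67 + $124.67 = $997.36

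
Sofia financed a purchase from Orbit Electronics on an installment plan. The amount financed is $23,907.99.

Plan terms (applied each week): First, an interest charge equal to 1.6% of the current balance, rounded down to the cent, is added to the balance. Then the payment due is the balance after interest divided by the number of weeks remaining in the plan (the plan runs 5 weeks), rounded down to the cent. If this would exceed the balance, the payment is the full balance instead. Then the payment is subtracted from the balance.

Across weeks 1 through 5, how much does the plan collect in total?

$25,080.32

# | Opening | Interest | Payment | End bal
1 | $23,907.99 | $382.52 | $4,858.10 | $19,432.41
2 | $19,432.41 | $310.91 | $4,935.83 | $14,807.49
3 | $14,807.49 | $236.91 | $5,014.80 | $10,029.60
4 | $10,029.60 | $160.47 | $5,095.03 | $5,095.04
5 | $5,095.04 | $81.52 | $5,176.56 | $0.00
Total paid: $25,080.32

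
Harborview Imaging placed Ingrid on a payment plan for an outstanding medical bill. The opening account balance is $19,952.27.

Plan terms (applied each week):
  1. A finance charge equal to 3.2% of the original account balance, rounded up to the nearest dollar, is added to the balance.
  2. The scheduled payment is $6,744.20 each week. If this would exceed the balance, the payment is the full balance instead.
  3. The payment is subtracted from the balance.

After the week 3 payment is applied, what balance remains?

Week 1: $19,952.27 +$639.00 interest = $20,591.27; pay $6,744.20 → $13,847.07
Week 2: $13,847.07 +$639.00 interest = $14,486.07; pay $6,744.20 → $7,741.87
Week 3: $7,741.87 +$639.00 interest = $8,380.87; pay $6,744.20 → $1,636.67

$1,636.67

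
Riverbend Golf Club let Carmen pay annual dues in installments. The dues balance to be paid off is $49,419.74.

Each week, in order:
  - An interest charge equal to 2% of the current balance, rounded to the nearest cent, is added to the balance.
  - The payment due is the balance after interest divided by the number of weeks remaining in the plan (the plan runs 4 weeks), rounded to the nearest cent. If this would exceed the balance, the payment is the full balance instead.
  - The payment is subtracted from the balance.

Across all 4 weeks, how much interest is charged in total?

$2,520.89

Week 1: opening $49,419.74; interest $988.39 → $50,408.13; payment $12,602.03; balance $37,806.10
Week 2: opening $37,806.10; interest $756.12 → $38,562.22; payment $12,854.07; balance $25,708.15
Week 3: opening $25,708.15; interest $514.16 → $26,222.31; payment $13,111.16; balance $13,111.15
Week 4: opening $13,111.15; interest $262.22 → $13,373.37; payment $13,373.37; balance $0.00
Total interest: $988.39 + $756.12 + $514.16 + $262.22 = $2,520.89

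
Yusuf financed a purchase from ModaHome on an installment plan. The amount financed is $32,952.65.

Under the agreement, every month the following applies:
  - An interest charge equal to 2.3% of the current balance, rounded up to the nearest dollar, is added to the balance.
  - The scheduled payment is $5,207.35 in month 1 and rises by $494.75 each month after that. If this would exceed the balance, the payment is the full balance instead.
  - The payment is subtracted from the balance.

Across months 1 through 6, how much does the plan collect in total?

Month 1: opening $32,952.65; interest $758.00 → $33,710.65; payment $5,207.35; balance $28,503.30
Month 2: opening $28,503.30; interest $656.00 → $29,159.30; payment $5,702.10; balance $23,457.20
Month 3: opening $23,457.20; interest $540.00 → $23,997.20; payment $6,196.85; balance $17,800.35
Month 4: opening $17,800.35; interest $410.00 → $18,210.35; payment $6,691.60; balance $11,518.75
Month 5: opening $11,518.75; interest $265.00 → $11,783.75; payment $7,186.35; balance $4,597.40
Month 6: opening $4,597.40; interest $106.00 → $4,703.40; payment $4,703.40; balance $0.00
Total paid: $35,687.65

$35,687.65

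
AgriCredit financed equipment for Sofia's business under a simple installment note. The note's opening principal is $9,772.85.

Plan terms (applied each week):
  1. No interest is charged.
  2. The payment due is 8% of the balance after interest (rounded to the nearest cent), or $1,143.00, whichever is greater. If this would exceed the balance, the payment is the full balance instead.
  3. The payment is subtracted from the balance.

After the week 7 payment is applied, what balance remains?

# | Opening | Payment | End bal
1 | $9,772.85 | $1,143.00 | $8,629.85
2 | $8,629.85 | $1,143.00 | $7,486.85
3 | $7,486.85 | $1,143.00 | $6,343.85
4 | $6,343.85 | $1,143.00 | $5,200.85
5 | $5,200.85 | $1,143.00 | $4,057.85
6 | $4,057.85 | $1,143.00 | $2,914.85
7 | $2,914.85 | $1,143.00 | $1,771.85

$1,771.85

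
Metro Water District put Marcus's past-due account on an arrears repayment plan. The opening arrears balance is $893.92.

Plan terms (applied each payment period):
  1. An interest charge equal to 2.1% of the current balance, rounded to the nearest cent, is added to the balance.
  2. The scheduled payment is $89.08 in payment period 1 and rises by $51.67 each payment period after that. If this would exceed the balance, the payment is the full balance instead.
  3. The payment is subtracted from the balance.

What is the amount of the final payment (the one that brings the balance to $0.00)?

# | Opening | Interest | Payment | End bal
1 | $893.92 | $18.77 | $89.08 | $823.61
2 | $823.61 | $17.30 | $140.75 | $700.16
3 | $700.16 | $14.70 | $192.42 | $522.44
4 | $522.44 | $10.97 | $244.09 | $289.32
5 | $289.32 | $6.08 | $295.40 | $0.00

$295.40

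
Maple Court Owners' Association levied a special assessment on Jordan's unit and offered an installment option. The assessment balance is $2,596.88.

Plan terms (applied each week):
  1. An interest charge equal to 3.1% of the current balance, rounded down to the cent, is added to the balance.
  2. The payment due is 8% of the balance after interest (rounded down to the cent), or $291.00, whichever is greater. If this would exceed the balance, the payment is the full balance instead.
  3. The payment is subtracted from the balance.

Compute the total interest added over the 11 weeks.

Week 1: opening $2,596.88; interest $80.50 → $2,677.38; payment $291.00; balance $2,386.38
Week 2: opening $2,386.38; interest $73.97 → $2,460.35; payment $291.00; balance $2,169.35
Week 3: opening $2,169.35; interest $67.24 → $2,236.59; payment $291.00; balance $1,945.59
Week 4: opening $1,945.59; interest $60.31 → $2,005.90; payment $291.00; balance $1,714.90
Week 5: opening $1,714.90; interest $53.16 → $1,768.06; payment $291.00; balance $1,477.06
Week 6: opening $1,477.06; interest $45.78 → $1,522.84; payment $291.00; balance $1,231.84
Week 7: opening $1,231.84; interest $38.18 → $1,270.02; payment $291.00; balance $979.02
Week 8: opening $979.02; interest $30.34 → $1,009.36; payment $291.00; balance $718.36
Week 9: opening $718.36; interest $22.26 → $740.62; payment $291.00; balance $449.62
Week 10: opening $449.62; interest $13.93 → $463.55; payment $291.00; balance $172.55
Week 11: opening $172.55; interest $5.34 → $177.89; payment $177.89; balance $0.00
Total interest: $80.50 + $73.97 + $67.24 + $60.31 + $53.16 + $45.78 + $38.18 + $30.34 + $22.26 + $13.93 + $5.34 = $491.01

$491.01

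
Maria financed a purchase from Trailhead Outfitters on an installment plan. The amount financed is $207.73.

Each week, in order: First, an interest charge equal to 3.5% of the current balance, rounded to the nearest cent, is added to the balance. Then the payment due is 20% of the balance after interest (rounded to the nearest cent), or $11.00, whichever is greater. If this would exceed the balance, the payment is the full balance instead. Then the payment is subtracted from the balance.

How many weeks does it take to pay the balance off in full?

13

# | Opening | Interest | Payment | End bal
1 | $207.73 | $7.27 | $43.00 | $172.00
2 | $172.00 | $6.02 | $35.60 | $142.42
3 | $142.42 | $4.98 | $29.48 | $117.92
4 | $117.92 | $4.13 | $24.41 | $97.64
5 | $97.64 | $3.42 | $20.21 | $80.85
6 | $80.85 | $2.83 | $16.74 | $66.94
7 | $66.94 | $2.34 | $13.86 | $55.42
8 | $55.42 | $1.94 | $11.47 | $45.89
9 | $45.89 | $1.61 | $11.00 | $36.50
10 | $36.50 | $1.28 | $11.00 | $26.78
11 | $26.78 | $0.94 | $11.00 | $16.72
12 | $16.72 | $0.59 | $11.00 | $6.31
13 | $6.31 | $0.22 | $6.53 | $0.00
Balance reaches $0.00 in week 13.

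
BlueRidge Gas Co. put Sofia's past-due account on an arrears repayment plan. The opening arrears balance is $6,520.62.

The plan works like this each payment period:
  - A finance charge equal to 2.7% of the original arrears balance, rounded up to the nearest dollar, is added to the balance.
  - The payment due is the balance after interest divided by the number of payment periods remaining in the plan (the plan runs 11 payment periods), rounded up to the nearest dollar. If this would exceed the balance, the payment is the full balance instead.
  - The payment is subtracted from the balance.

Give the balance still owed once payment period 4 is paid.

$4,676.62

Payment period 1: $6,520.62 +$177.00 interest = $6,697.62; pay $609.00 → $6,088.62
Payment period 2: $6,088.62 +$177.00 interest = $6,265.62; pay $627.00 → $5,638.62
Payment period 3: $5,638.62 +$177.00 interest = $5,815.62; pay $647.00 → $5,168.62
Payment period 4: $5,168.62 +$177.00 interest = $5,345.62; pay $669.00 → $4,676.62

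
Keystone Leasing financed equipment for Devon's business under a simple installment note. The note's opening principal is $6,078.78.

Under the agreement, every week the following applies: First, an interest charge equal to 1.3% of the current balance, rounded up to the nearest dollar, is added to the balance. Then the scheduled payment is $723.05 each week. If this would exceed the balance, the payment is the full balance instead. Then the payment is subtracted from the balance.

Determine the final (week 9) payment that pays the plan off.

# | Opening | Interest | Payment | End bal
1 | $6,078.78 | $80.00 | $723.05 | $5,435.73
2 | $5,435.73 | $71.00 | $723.05 | $4,783.68
3 | $4,783.68 | $63.00 | $723.05 | $4,123.63
4 | $4,123.63 | $54.00 | $723.05 | $3,454.58
5 | $3,454.58 | $45.00 | $723.05 | $2,776.53
6 | $2,776.53 | $37.00 | $723.05 | $2,090.48
7 | $2,090.48 | $28.00 | $723.05 | $1,395.43
8 | $1,395.43 | $19.00 | $723.05 | $691.38
9 | $691.38 | $9.00 | $700.38 | $0.00

$700.38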